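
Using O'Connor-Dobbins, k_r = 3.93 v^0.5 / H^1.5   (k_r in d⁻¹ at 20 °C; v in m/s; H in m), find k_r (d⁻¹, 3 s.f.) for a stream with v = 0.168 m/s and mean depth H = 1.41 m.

k_r ≈ 0.962 d⁻¹

k_r = 3.93 × 0.168^0.5 / 1.41^1.5 = 3.93 × 0.4099 / 1.674 = 0.9621 d⁻¹.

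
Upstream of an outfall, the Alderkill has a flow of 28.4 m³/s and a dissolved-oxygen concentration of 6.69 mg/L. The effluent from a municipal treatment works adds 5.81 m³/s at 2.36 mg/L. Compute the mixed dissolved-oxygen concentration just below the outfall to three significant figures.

Flow-weighted mixing: C = (Q_r C_r + Q_w C_w)/(Q_r + Q_w)
= (28.4×6.69 + 5.81×2.36)/(28.4 + 5.81) = 203.7/34.21 = 5.955 mg/L.

5.95 mg/L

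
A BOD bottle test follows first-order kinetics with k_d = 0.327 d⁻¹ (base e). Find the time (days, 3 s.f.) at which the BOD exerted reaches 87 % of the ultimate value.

y/L₀ = 1 − e^(−k_d t) = 0.87 ⇒ e^(−k_d t) = 0.130
t = −ln(0.130) / 0.327 = 2.040 / 0.327 = 6.239 d.

t ≈ 6.24 d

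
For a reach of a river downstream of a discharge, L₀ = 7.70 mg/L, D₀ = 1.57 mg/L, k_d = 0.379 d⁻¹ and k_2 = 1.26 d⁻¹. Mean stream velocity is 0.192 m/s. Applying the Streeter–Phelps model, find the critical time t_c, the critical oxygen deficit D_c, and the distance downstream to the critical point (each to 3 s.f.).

With k_2/k_d = 3.325 and 1 − D₀(k_2−k_d)/(k_d L₀) = 0.5260,
t_c = ln(3.325 × 0.5260) / (1.26 − 0.379) = ln(1.749) / 0.8810 = 0.5589/0.8810 = 0.6344 d.
L(t_c) = L₀ e^(−k_d t_c) = 7.70 × 0.7863 = 6.054 mg/L, and at the critical point k_2 D_c = k_d L, so D_c = (0.379/1.26) × 6.054 = 1.821 mg/L.
x_c = v t_c = 0.192 m/s × 0.6344 d × 86400 s/d = 10520 m ≈ 10.5 km.

t_c ≈ 0.634 d; D_c ≈ 1.82 mg/L; x_c ≈ 10.5 km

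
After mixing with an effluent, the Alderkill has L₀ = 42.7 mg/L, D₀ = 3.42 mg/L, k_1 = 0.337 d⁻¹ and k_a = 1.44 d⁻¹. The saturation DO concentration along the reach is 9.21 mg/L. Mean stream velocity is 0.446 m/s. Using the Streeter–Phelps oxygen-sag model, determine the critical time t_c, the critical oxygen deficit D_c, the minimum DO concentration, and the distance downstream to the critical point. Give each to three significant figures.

t_c ≈ 1.04 d; D_c ≈ 7.04 mg/L; min DO ≈ 2.17 mg/L; x_c ≈ 40.1 km

At the critical point dD/dt = 0, so k_1 L₀ e^(−k_1 t) = k_a D. Substituting D(t) from the Streeter–Phelps equation and solving for t gives
t_c = ln[(k_a/k_1)(1 − D₀(k_a−k_1)/(k_1 L₀))] / (k_a−k_1).
Here k_a−k_1 = 1.103 d⁻¹ and 1 − D₀(k_a−k_1)/(k_1 L₀) = 1 − 3.42×1.103/(0.337×42.7) = 0.7379, so
t_c = ln(4.273 × 0.7379) / 1.103 = 1.148 / 1.103 = 1.041 d.
D_c = (k_1/k_a) L₀ e^(−k_1 t_c) = (0.337/1.44) × 42.7 × e^(−0.337×1.041) = 0.2340 × 42.7 × 0.7041 = 7.036 mg/L.
Minimum DO = C_s − D_c = 9.21 − 7.036 = 2.174 mg/L.
x_c = v t_c = 0.446 m/s × 1.041 d × 86400 s/d = 40120 m ≈ 40.1 km.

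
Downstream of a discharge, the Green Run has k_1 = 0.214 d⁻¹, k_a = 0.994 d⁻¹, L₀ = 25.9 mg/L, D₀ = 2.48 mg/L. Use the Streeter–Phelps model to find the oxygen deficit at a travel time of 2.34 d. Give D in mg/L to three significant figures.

k_1 L₀/(k_a−k_1) = 0.214×25.9/(0.994−0.214) = 5.543/0.7800 = 7.106 mg/L.
e^(−k_1 t) = e^(−0.214×2.340) = 0.6061; e^(−k_a t) = e^(−0.994×2.340) = 0.09769.
D = 7.106 × (0.6061 − 0.09769) + 2.48 × 0.09769 = 3.612 + 0.2423 = 3.855 mg/L.

D ≈ 3.85 mg/L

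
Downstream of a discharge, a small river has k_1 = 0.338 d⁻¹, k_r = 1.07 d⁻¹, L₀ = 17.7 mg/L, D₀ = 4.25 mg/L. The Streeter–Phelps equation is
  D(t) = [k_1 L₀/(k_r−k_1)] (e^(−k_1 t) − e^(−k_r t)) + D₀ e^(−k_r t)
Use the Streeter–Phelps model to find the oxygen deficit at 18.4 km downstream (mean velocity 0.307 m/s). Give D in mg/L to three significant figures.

D ≈ 4.60 mg/L

Travel time t = x/v = 18.4 km / (0.307 m/s) = 18400 m / 0.307 m/s = 59930 s = 0.6937 d.
k_1 L₀/(k_r−k_1) = 0.338×17.7/(1.07−0.338) = 5.983/0.7320 = 8.173 mg/L.
e^(−k_1 t) = e^(−0.338×0.6937) = 0.7910; e^(−k_r t) = e^(−1.07×0.6937) = 0.4760.
D = 8.173 × (0.7910 − 0.4760) + 4.25 × 0.4760 = 2.574 + 2.023 = 4.597 mg/L.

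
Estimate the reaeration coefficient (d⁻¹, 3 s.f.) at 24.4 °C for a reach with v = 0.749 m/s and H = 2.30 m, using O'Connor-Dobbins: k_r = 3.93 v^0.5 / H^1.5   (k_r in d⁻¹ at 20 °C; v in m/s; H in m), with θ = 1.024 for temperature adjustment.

k_r ≈ 1.08 d⁻¹

k_r(20) = 3.93 × 0.749^0.5 / 2.30^1.5 = 3.93 × 0.8654 / 3.488 = 0.9751 d⁻¹.
k_r(24.4) = 0.9751 × 1.024^(24.4−20) = 0.9751 × 1.110 = 1.082 d⁻¹.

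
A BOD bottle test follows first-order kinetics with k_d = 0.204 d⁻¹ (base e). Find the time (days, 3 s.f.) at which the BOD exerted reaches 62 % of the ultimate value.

t ≈ 4.74 d

y/L₀ = 1 − e^(−k_d t) = 0.62 ⇒ e^(−k_d t) = 0.380
t = −ln(0.380) / 0.204 = 0.9676 / 0.204 = 4.743 d.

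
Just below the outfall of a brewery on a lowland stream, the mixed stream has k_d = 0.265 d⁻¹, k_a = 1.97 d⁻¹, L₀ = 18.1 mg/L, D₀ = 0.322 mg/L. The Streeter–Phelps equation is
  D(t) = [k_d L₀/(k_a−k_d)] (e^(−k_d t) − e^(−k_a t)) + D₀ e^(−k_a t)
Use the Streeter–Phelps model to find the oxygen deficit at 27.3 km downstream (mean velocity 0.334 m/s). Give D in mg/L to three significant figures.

D ≈ 1.80 mg/L

Travel time t = x/v = 27.3 km / (0.334 m/s) = 27300 m / 0.334 m/s = 81740 s = 0.9460 d.
k_d L₀/(k_a−k_d) = 0.265×18.1/(1.97−0.265) = 4.797/1.705 = 2.813 mg/L.
e^(−k_d t) = e^(−0.265×0.9460) = 0.7783; e^(−k_a t) = e^(−1.97×0.9460) = 0.1551.
D = 2.813 × (0.7783 − 0.1551) + 0.322 × 0.1551 = 1.753 + 0.04994 = 1.803 mg/L.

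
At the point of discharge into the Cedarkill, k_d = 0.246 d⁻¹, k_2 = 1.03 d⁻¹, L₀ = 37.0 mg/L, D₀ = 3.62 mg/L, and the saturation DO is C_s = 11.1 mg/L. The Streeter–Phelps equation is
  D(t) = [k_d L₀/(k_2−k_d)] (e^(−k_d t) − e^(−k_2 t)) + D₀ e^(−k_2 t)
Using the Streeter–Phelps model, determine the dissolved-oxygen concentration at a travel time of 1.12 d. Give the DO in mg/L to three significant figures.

k_d L₀/(k_2−k_d) = 0.246×37.0/(1.03−0.246) = 9.102/0.7840 = 11.61 mg/L.
e^(−k_d t) = e^(−0.246×1.120) = 0.7592; e^(−k_2 t) = e^(−1.03×1.120) = 0.3155.
D = 11.61 × (0.7592 − 0.3155) + 3.62 × 0.3155 = 5.151 + 1.142 = 6.293 mg/L.
DO = C_s − D = 11.1 − 6.293 = 4.807 mg/L.

DO ≈ 4.81 mg/L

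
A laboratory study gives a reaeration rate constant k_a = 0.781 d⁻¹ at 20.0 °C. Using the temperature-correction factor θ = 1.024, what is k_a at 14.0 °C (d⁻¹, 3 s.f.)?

k_a(T₂) = k_a(T₁) · θ^(T₂−T₁) = 0.781 × 1.024^(14.0−20.0)
= 0.781 × 1.024^-6.00 = 0.781 × 0.8674 = 0.6774 d⁻¹.

k_a ≈ 0.677 d⁻¹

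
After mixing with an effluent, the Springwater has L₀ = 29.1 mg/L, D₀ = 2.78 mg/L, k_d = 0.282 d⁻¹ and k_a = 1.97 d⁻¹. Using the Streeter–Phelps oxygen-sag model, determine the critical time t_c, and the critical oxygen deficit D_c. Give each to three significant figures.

t_c = [1/(k_a−k_d)] ln[(k_a/k_d)(1 − D₀(k_a−k_d)/(k_d L₀))]
= [1/(1.97−0.282)] ln[(1.97/0.282)(1 − 2.78×1.688/(0.282×29.1))]
= (1/1.688) ln[6.986 × 0.4282] = 0.5924 × ln(2.991) = 0.5924 × 1.096 = 0.6491 d.
D_c = (k_d/k_a) L₀ e^(−k_d t_c) = (0.282/1.97) × 29.1 × e^(−0.282×0.6491) = 0.1431 × 29.1 × 0.8327 = 3.469 mg/L.

t_c ≈ 0.649 d; D_c ≈ 3.47 mg/L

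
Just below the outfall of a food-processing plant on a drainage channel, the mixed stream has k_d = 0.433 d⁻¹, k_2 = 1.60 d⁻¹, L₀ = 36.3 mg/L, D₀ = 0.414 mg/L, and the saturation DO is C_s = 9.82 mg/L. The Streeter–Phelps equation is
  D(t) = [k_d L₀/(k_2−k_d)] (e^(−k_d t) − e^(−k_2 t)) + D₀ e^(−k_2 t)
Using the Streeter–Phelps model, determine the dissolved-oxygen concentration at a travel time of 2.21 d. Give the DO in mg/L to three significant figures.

DO ≈ 5.03 mg/L

k_d L₀/(k_2−k_d) = 0.433×36.3/(1.60−0.433) = 15.72/1.167 = 13.47 mg/L.
e^(−k_d t) = e^(−0.433×2.210) = 0.3841; e^(−k_2 t) = e^(−1.60×2.210) = 0.02913.
D = 13.47 × (0.3841 − 0.02913) + 0.414 × 0.02913 = 4.781 + 0.01206 = 4.793 mg/L.
DO = C_s − D = 9.82 − 4.793 = 5.027 mg/L.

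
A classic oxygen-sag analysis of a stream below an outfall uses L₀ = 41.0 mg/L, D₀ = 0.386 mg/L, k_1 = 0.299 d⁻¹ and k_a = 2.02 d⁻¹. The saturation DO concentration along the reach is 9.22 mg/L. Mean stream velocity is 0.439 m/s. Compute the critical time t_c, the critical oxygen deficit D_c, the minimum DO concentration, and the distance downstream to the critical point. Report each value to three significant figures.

At the critical point dD/dt = 0, so k_1 L₀ e^(−k_1 t) = k_a D. Substituting D(t) from the Streeter–Phelps equation and solving for t gives
t_c = ln[(k_a/k_1)(1 − D₀(k_a−k_1)/(k_1 L₀))] / (k_a−k_1).
Here k_a−k_1 = 1.721 d⁻¹ and 1 − D₀(k_a−k_1)/(k_1 L₀) = 1 − 0.386×1.721/(0.299×41.0) = 0.9458, so
t_c = ln(6.756 × 0.9458) / 1.721 = 1.855 / 1.721 = 1.078 d.
D_c = (k_1/k_a) L₀ e^(−k_1 t_c) = (0.299/2.02) × 41.0 × e^(−0.299×1.078) = 0.1480 × 41.0 × 0.7245 = 4.397 mg/L.
Minimum DO = C_s − D_c = 9.22 − 4.397 = 4.823 mg/L.
x_c = v t_c = 0.439 m/s × 1.078 d × 86400 s/d = 40880 m ≈ 40.9 km.

t_c ≈ 1.08 d; D_c ≈ 4.40 mg/L; min DO ≈ 4.82 mg/L; x_c ≈ 40.9 km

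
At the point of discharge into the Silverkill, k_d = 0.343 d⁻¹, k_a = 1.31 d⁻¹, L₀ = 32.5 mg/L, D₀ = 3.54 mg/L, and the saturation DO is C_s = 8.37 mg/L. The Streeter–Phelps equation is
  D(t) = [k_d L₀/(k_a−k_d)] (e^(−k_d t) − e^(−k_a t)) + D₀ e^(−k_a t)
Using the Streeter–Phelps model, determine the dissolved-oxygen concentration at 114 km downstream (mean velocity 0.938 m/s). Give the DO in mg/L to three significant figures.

Travel time t = x/v = 114 km / (0.938 m/s) = 114000 m / 0.938 m/s = 121500 s = 1.407 d.
k_d L₀/(k_a−k_d) = 0.343×32.5/(1.31−0.343) = 11.15/0.9670 = 11.53 mg/L.
e^(−k_d t) = e^(−0.343×1.407) = 0.6172; e^(−k_a t) = e^(−1.31×1.407) = 0.1584.
D = 11.53 × (0.6172 − 0.1584) + 3.54 × 0.1584 = 5.290 + 0.5607 = 5.850 mg/L.
DO = C_s − D = 8.37 − 5.850 = 2.520 mg/L.

DO ≈ 2.52 mg/L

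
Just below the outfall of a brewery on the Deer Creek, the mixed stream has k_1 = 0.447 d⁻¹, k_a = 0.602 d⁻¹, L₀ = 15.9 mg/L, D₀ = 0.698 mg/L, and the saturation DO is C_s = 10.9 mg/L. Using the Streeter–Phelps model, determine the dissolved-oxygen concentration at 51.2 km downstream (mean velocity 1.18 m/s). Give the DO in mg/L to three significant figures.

DO ≈ 7.64 mg/L

Travel time t = x/v = 51.2 km / (1.18 m/s) = 51200 m / 1.18 m/s = 43390 s = 0.5022 d.
k_1 L₀/(k_a−k_1) = 0.447×15.9/(0.602−0.447) = 7.107/0.1550 = 45.85 mg/L.
e^(−k_1 t) = e^(−0.447×0.5022) = 0.7989; e^(−k_a t) = e^(−0.602×0.5022) = 0.7391.
D = 45.85 × (0.7989 − 0.7391) + 0.698 × 0.7391 = 2.743 + 0.5159 = 3.259 mg/L.
DO = C_s − D = 10.9 − 3.259 = 7.641 mg/L.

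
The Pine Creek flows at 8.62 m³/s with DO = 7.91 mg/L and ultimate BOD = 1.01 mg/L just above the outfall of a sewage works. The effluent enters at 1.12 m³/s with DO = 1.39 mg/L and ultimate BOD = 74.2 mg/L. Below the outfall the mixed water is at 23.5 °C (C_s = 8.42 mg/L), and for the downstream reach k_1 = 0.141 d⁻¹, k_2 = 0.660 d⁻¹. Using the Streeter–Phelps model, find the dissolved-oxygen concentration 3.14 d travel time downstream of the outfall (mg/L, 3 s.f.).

DO ≈ 6.94 mg/L

Mixed DO = (8.62×7.91 + 1.12×1.39)/(8.62+1.12) = 69.74/9.740 = 7.160 mg/L.
Mixed L₀ = (8.62×1.01 + 1.12×74.2)/(9.740) = 91.81/9.740 = 9.426 mg/L.
Initial deficit D₀ = C_s − DO₀ = 8.42 − 7.160 = 1.260 mg/L.
D(3.14) = [0.141×9.426/(0.660−0.141)](e^(−0.141×3.14) − e^(−0.660×3.14)) + 1.260 e^(−0.660×3.14)
= 2.561 × (0.6423 − 0.1259) + 1.260 × 0.1259 = 1.481 mg/L.
DO = 8.42 − 1.481 = 6.939 mg/L.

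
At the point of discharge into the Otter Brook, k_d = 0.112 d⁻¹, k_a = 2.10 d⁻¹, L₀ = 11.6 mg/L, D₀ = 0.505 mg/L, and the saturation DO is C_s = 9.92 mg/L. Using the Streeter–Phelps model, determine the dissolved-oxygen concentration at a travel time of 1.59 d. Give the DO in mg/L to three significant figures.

DO ≈ 9.38 mg/L

k_d L₀/(k_a−k_d) = 0.112×11.6/(2.10−0.112) = 1.299/1.988 = 0.6535 mg/L.
e^(−k_d t) = e^(−0.112×1.590) = 0.8369; e^(−k_a t) = e^(−2.10×1.590) = 0.03547.
D = 0.6535 × (0.8369 − 0.03547) + 0.505 × 0.03547 = 0.5237 + 0.01791 = 0.5416 mg/L.
DO = C_s − D = 9.92 − 0.5416 = 9.378 mg/L.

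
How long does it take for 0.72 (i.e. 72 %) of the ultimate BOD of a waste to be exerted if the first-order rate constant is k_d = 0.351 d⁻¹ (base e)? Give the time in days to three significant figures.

y/L₀ = 1 − e^(−k_d t) = 0.72 ⇒ e^(−k_d t) = 0.280
t = −ln(0.280) / 0.351 = 1.273 / 0.351 = 3.627 d.

t ≈ 3.63 d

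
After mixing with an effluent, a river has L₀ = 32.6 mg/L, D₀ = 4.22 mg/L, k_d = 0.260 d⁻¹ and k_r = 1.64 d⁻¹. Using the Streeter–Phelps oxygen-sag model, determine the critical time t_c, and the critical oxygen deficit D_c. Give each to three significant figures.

t_c ≈ 0.493 d; D_c ≈ 4.55 mg/L

t_c = [1/(k_r−k_d)] ln[(k_r/k_d)(1 − D₀(k_r−k_d)/(k_d L₀))]
= [1/(1.64−0.260)] ln[(1.64/0.260)(1 − 4.22×1.380/(0.260×32.6))]
= (1/1.380) ln[6.308 × 0.3129] = 0.7246 × ln(1.974) = 0.7246 × 0.6800 = 0.4928 d.
D_c = (k_d/k_r) L₀ e^(−k_d t_c) = (0.260/1.64) × 32.6 × e^(−0.260×0.4928) = 0.1585 × 32.6 × 0.8798 = 4.547 mg/L.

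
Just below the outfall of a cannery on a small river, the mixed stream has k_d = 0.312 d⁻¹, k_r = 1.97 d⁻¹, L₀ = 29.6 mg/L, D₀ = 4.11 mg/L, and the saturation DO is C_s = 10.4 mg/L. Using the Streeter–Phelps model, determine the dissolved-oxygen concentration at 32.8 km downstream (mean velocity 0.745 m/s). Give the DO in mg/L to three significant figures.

Travel time t = x/v = 32.8 km / (0.745 m/s) = 32800 m / 0.745 m/s = 44030 s = 0.5096 d.
k_d L₀/(k_r−k_d) = 0.312×29.6/(1.97−0.312) = 9.235/1.658 = 5.570 mg/L.
e^(−k_d t) = e^(−0.312×0.5096) = 0.8530; e^(−k_r t) = e^(−1.97×0.5096) = 0.3665.
D = 5.570 × (0.8530 − 0.3665) + 4.11 × 0.3665 = 2.710 + 1.506 = 4.216 mg/L.
DO = C_s − D = 10.4 − 4.216 = 6.184 mg/L.

DO ≈ 6.18 mg/L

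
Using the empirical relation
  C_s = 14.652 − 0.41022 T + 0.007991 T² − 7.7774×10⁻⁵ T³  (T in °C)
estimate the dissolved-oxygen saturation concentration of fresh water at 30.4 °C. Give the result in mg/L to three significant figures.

C_s ≈ 7.38 mg/L

C_s = 14.652 − 0.41022×30.4 + 0.007991×30.4² − 7.7774×10⁻⁵×30.4³ = 7.381 mg/L.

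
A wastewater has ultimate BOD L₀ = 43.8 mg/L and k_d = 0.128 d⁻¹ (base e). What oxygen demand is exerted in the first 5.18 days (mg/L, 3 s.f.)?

y_t = L₀(1 − e^(−k_d t)) = 43.8 × (1 − e^(−0.128×5.18))
= 43.8 × (1 − 0.5153) = 43.8 × 0.4847 = 21.23 mg/L.

y ≈ 21.2 mg/L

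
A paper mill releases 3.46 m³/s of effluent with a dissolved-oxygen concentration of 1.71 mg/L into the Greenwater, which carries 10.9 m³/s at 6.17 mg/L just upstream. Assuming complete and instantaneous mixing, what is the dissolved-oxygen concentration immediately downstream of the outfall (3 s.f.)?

5.10 mg/L

Flow-weighted mixing: C = (Q_r C_r + Q_w C_w)/(Q_r + Q_w)
= (10.9×6.17 + 3.46×1.71)/(10.9 + 3.46) = 73.17/14.36 = 5.095 mg/L.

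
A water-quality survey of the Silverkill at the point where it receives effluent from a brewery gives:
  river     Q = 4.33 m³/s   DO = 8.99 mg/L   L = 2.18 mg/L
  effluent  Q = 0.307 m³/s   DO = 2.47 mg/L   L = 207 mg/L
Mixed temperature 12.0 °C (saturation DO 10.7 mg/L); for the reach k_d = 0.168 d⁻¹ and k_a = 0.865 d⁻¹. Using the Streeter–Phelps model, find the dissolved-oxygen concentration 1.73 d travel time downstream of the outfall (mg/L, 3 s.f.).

DO ≈ 8.23 mg/L

Mixed DO = (4.33×8.99 + 0.307×2.47)/(4.33+0.307) = 39.68/4.637 = 8.558 mg/L.
Mixed L₀ = (4.33×2.18 + 0.307×207)/(4.637) = 72.99/4.637 = 15.74 mg/L.
Initial deficit D₀ = C_s − DO₀ = 10.7 − 8.558 = 2.142 mg/L.
D(1.73) = [0.168×15.74/(0.865−0.168)](e^(−0.168×1.73) − e^(−0.865×1.73)) + 2.142 e^(−0.865×1.73)
= 3.794 × (0.7478 − 0.2239) + 2.142 × 0.2239 = 2.467 mg/L.
DO = 10.7 − 2.467 = 8.233 mg/L.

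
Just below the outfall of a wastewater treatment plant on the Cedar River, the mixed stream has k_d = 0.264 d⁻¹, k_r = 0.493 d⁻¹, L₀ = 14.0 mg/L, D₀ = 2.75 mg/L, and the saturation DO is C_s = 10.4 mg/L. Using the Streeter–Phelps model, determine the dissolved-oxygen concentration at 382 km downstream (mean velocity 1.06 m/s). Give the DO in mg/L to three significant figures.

DO ≈ 6.75 mg/L

Travel time t = x/v = 382 km / (1.06 m/s) = 382000 m / 1.06 m/s = 360400 s = 4.171 d.
k_d L₀/(k_r−k_d) = 0.264×14.0/(0.493−0.264) = 3.696/0.2290 = 16.14 mg/L.
e^(−k_d t) = e^(−0.264×4.171) = 0.3325; e^(−k_r t) = e^(−0.493×4.171) = 0.1279.
D = 16.14 × (0.3325 − 0.1279) + 2.75 × 0.1279 = 3.302 + 0.3518 = 3.653 mg/L.
DO = C_s − D = 10.4 − 3.653 = 6.747 mg/L.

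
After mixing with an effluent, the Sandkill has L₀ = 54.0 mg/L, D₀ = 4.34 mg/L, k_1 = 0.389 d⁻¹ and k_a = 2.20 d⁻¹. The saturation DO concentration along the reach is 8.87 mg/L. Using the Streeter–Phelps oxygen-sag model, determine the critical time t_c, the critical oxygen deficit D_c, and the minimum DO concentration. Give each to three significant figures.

With k_a/k_1 = 5.656 and 1 − D₀(k_a−k_1)/(k_1 L₀) = 0.6258,
t_c = ln(5.656 × 0.6258) / (2.20 − 0.389) = ln(3.539) / 1.811 = 1.264/1.811 = 0.6979 d.
L(t_c) = L₀ e^(−k_1 t_c) = 54.0 × 0.7622 = 41.16 mg/L, and at the critical point k_a D_c = k_1 L, so D_c = (0.389/2.20) × 41.16 = 7.278 mg/L.
Minimum DO = C_s − D_c = 8.87 − 7.278 = 1.592 mg/L.

t_c ≈ 0.698 d; D_c ≈ 7.28 mg/L; min DO ≈ 1.59 mg/L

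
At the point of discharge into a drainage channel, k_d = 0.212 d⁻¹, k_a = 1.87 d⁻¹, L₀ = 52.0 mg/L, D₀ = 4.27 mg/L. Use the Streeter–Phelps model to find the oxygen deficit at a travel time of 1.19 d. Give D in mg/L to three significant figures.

D ≈ 4.91 mg/L

k_d L₀/(k_a−k_d) = 0.212×52.0/(1.87−0.212) = 11.02/1.658 = 6.649 mg/L.
e^(−k_d t) = e^(−0.212×1.190) = 0.7770; e^(−k_a t) = e^(−1.87×1.190) = 0.1080.
D = 6.649 × (0.7770 − 0.1080) + 4.27 × 0.1080 = 4.448 + 0.4613 = 4.909 mg/L.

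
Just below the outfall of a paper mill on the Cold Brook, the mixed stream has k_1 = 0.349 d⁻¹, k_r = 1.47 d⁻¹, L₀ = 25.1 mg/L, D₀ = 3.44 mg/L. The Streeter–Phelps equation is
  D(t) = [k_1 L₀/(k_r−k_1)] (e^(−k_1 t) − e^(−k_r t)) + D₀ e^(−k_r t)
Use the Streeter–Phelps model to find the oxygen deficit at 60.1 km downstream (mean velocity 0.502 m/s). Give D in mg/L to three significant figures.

Travel time t = x/v = 60.1 km / (0.502 m/s) = 60100 m / 0.502 m/s = 119700 s = 1.386 d.
k_1 L₀/(k_r−k_1) = 0.349×25.1/(1.47−0.349) = 8.760/1.121 = 7.814 mg/L.
e^(−k_1 t) = e^(−0.349×1.386) = 0.6166; e^(−k_r t) = e^(−1.47×1.386) = 0.1304.
D = 7.814 × (0.6166 − 0.1304) + 3.44 × 0.1304 = 3.799 + 0.4487 = 4.247 mg/L.

D ≈ 4.25 mg/L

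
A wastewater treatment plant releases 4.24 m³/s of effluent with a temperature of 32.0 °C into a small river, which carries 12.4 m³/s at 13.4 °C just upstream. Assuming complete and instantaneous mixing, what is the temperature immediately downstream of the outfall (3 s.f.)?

18.1 °C

Flow-weighted mixing: C = (Q_r C_r + Q_w C_w)/(Q_r + Q_w)
= (12.4×13.4 + 4.24×32.0)/(12.4 + 4.24) = 301.8/16.64 = 18.14 °C.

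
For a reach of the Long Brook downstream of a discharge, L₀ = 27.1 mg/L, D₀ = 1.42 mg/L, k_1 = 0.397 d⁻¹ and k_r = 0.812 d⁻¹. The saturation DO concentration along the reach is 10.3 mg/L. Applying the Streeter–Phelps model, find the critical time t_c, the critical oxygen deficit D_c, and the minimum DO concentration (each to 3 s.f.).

t_c ≈ 1.59 d; D_c ≈ 7.05 mg/L; min DO ≈ 3.25 mg/L

t_c = [1/(k_r−k_1)] ln[(k_r/k_1)(1 − D₀(k_r−k_1)/(k_1 L₀))]
= [1/(0.812−0.397)] ln[(0.812/0.397)(1 − 1.42×0.4150/(0.397×27.1))]
= (1/0.4150) ln[2.045 × 0.9452] = 2.410 × ln(1.933) = 2.410 × 0.6592 = 1.589 d.
D_c = (k_1/k_r) L₀ e^(−k_1 t_c) = (0.397/0.812) × 27.1 × e^(−0.397×1.589) = 0.4889 × 27.1 × 0.5323 = 7.052 mg/L.
Minimum DO = C_s − D_c = 10.3 − 7.052 = 3.248 mg/L.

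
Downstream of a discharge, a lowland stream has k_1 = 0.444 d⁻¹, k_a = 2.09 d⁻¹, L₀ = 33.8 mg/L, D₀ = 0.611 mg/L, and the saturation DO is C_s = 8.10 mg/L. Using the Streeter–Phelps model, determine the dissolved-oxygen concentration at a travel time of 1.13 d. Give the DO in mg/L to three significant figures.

DO ≈ 3.38 mg/L

k_1 L₀/(k_a−k_1) = 0.444×33.8/(2.09−0.444) = 15.01/1.646 = 9.117 mg/L.
e^(−k_1 t) = e^(−0.444×1.130) = 0.6055; e^(−k_a t) = e^(−2.09×1.130) = 0.09426.
D = 9.117 × (0.6055 − 0.09426) + 0.611 × 0.09426 = 4.661 + 0.05759 = 4.719 mg/L.
DO = C_s − D = 8.10 − 4.719 = 3.381 mg/L.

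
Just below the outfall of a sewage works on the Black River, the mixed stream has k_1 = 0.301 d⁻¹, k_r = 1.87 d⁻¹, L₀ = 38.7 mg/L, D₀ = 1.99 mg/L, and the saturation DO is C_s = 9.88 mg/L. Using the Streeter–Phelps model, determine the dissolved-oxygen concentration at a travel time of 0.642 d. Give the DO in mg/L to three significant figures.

DO ≈ 5.40 mg/L

k_1 L₀/(k_r−k_1) = 0.301×38.7/(1.87−0.301) = 11.65/1.569 = 7.424 mg/L.
e^(−k_1 t) = e^(−0.301×0.6420) = 0.8243; e^(−k_r t) = e^(−1.87×0.6420) = 0.3010.
D = 7.424 × (0.8243 − 0.3010) + 1.99 × 0.3010 = 3.885 + 0.5991 = 4.484 mg/L.
DO = C_s − D = 9.88 − 4.484 = 5.396 mg/L.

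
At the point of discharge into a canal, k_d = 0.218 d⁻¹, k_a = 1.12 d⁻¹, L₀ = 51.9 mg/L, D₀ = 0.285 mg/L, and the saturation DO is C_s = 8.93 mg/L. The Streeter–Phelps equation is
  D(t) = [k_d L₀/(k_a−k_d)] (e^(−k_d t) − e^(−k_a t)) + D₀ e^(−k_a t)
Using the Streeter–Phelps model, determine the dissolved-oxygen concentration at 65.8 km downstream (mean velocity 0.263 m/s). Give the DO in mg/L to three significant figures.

DO ≈ 2.74 mg/L

Travel time t = x/v = 65.8 km / (0.263 m/s) = 65800 m / 0.263 m/s = 250200 s = 2.896 d.
k_d L₀/(k_a−k_d) = 0.218×51.9/(1.12−0.218) = 11.31/0.9020 = 12.54 mg/L.
e^(−k_d t) = e^(−0.218×2.896) = 0.5319; e^(−k_a t) = e^(−1.12×2.896) = 0.03904.
D = 12.54 × (0.5319 − 0.03904) + 0.285 × 0.03904 = 6.182 + 0.01113 = 6.194 mg/L.
DO = C_s − D = 8.93 − 6.194 = 2.736 mg/L.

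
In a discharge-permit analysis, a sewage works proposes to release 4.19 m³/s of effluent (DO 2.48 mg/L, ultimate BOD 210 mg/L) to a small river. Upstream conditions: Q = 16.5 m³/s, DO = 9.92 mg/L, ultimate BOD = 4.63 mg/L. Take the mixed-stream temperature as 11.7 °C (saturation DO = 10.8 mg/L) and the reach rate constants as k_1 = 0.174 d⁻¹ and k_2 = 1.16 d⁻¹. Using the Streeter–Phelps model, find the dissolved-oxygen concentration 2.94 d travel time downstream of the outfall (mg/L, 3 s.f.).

Mixed DO = (16.5×9.92 + 4.19×2.48)/(16.5+4.19) = 174.1/20.69 = 8.413 mg/L.
Mixed L₀ = (16.5×4.63 + 4.19×210)/(20.69) = 956.3/20.69 = 46.22 mg/L.
Initial deficit D₀ = C_s − DO₀ = 10.8 − 8.413 = 2.387 mg/L.
D(2.94) = [0.174×46.22/(1.16−0.174)](e^(−0.174×2.94) − e^(−1.16×2.94)) + 2.387 e^(−1.16×2.94)
= 8.156 × (0.5996 − 0.03303) + 2.387 × 0.03303 = 4.700 mg/L.
DO = 10.8 − 4.700 = 6.100 mg/L.

DO ≈ 6.10 mg/L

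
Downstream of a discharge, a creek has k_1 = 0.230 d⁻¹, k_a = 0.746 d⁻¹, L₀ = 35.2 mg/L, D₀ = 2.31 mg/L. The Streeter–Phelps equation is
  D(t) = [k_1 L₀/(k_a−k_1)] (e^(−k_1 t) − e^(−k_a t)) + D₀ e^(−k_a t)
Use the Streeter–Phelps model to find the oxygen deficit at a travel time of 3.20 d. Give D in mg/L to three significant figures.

k_1 L₀/(k_a−k_1) = 0.230×35.2/(0.746−0.230) = 8.096/0.5160 = 15.69 mg/L.
e^(−k_1 t) = e^(−0.230×3.200) = 0.4790; e^(−k_a t) = e^(−0.746×3.200) = 0.09189.
D = 15.69 × (0.4790 − 0.09189) + 2.31 × 0.09189 = 6.074 + 0.2123 = 6.286 mg/L.

D ≈ 6.29 mg/L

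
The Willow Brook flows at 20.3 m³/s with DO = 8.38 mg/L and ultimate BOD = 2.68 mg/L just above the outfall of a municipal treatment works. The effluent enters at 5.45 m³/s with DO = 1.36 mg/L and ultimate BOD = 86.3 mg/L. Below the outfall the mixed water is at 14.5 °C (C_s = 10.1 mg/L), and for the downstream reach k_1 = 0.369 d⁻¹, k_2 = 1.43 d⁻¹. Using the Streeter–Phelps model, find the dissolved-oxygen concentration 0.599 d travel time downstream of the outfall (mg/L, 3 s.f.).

Mixed DO = (20.3×8.38 + 5.45×1.36)/(20.3+5.45) = 177.5/25.75 = 6.894 mg/L.
Mixed L₀ = (20.3×2.68 + 5.45×86.3)/(25.75) = 524.7/25.75 = 20.38 mg/L.
Initial deficit D₀ = C_s − DO₀ = 10.1 − 6.894 = 3.206 mg/L.
D(0.599) = [0.369×20.38/(1.43−0.369)](e^(−0.369×0.599) − e^(−1.43×0.599)) + 3.206 e^(−1.43×0.599)
= 7.087 × (0.8017 − 0.4246) + 3.206 × 0.4246 = 4.034 mg/L.
DO = 10.1 − 4.034 = 6.066 mg/L.

DO ≈ 6.07 mg/L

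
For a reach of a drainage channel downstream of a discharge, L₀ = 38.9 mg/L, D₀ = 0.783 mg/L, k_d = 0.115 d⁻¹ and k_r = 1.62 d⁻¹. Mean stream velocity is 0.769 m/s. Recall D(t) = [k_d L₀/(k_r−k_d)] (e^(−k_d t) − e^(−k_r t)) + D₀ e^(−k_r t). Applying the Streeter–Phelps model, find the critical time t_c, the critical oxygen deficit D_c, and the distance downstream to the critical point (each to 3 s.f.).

t_c ≈ 1.55 d; D_c ≈ 2.31 mg/L; x_c ≈ 103 km

t_c = [1/(k_r−k_d)] ln[(k_r/k_d)(1 − D₀(k_r−k_d)/(k_d L₀))]
= [1/(1.62−0.115)] ln[(1.62/0.115)(1 − 0.783×1.505/(0.115×38.9))]
= (1/1.505) ln[14.09 × 0.7366] = 0.6645 × ln(10.38) = 0.6645 × 2.340 = 1.554 d.
L(t_c) = L₀ e^(−k_d t_c) = 38.9 × 0.8363 = 32.53 mg/L, and at the critical point k_r D_c = k_d L, so D_c = (0.115/1.62) × 32.53 = 2.309 mg/L.
x_c = v t_c = 0.769 m/s × 1.554 d × 86400 s/d = 103300 m ≈ 103 km.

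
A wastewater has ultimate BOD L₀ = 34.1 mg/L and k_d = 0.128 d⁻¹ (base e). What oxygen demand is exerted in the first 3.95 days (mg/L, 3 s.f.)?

y_t = L₀(1 − e^(−k_d t)) = 34.1 × (1 − e^(−0.128×3.95))
= 34.1 × (1 − 0.6031) = 34.1 × 0.3969 = 13.53 mg/L.

y ≈ 13.5 mg/L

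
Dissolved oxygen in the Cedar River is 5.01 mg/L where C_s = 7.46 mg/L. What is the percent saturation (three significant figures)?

67.2 % saturation

% saturation = C/C_s × 100 = 5.01/7.46 × 100 = 67.2 %.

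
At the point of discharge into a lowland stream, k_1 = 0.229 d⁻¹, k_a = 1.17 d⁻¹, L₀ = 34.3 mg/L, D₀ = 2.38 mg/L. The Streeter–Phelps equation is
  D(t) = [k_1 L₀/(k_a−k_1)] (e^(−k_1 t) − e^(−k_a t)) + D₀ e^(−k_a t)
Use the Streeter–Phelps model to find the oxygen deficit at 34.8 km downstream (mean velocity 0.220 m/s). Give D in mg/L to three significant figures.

D ≈ 4.79 mg/L

Travel time t = x/v = 34.8 km / (0.220 m/s) = 34800 m / 0.220 m/s = 158200 s = 1.831 d.
k_1 L₀/(k_a−k_1) = 0.229×34.3/(1.17−0.229) = 7.855/0.9410 = 8.347 mg/L.
e^(−k_1 t) = e^(−0.229×1.831) = 0.6575; e^(−k_a t) = e^(−1.17×1.831) = 0.1174.
D = 8.347 × (0.6575 − 0.1174) + 2.38 × 0.1174 = 4.508 + 0.2794 = 4.788 mg/L.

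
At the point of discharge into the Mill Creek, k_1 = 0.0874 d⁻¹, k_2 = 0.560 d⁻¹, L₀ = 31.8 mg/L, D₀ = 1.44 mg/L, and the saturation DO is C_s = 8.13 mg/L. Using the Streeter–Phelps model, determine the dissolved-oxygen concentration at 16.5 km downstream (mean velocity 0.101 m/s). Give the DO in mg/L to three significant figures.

DO ≈ 4.69 mg/L

Travel time t = x/v = 16.5 km / (0.101 m/s) = 16500 m / 0.101 m/s = 163400 s = 1.891 d.
k_1 L₀/(k_2−k_1) = 0.0874×31.8/(0.560−0.0874) = 2.779/0.4726 = 5.881 mg/L.
e^(−k_1 t) = e^(−0.0874×1.891) = 0.8477; e^(−k_2 t) = e^(−0.560×1.891) = 0.3469.
D = 5.881 × (0.8477 − 0.3469) + 1.44 × 0.3469 = 2.945 + 0.4995 = 3.445 mg/L.
DO = C_s − D = 8.13 − 3.445 = 4.685 mg/L.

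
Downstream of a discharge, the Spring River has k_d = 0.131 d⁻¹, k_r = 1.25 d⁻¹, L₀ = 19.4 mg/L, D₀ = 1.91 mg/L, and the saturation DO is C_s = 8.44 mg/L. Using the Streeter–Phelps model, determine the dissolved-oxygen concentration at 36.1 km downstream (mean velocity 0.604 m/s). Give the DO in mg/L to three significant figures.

Travel time t = x/v = 36.1 km / (0.604 m/s) = 36100 m / 0.604 m/s = 59770 s = 0.6918 d.
k_d L₀/(k_r−k_d) = 0.131×19.4/(1.25−0.131) = 2.541/1.119 = 2.271 mg/L.
e^(−k_d t) = e^(−0.131×0.6918) = 0.9134; e^(−k_r t) = e^(−1.25×0.6918) = 0.4212.
D = 2.271 × (0.9134 − 0.4212) + 1.91 × 0.4212 = 1.118 + 0.8044 = 1.922 mg/L.
DO = C_s − D = 8.44 − 1.922 = 6.518 mg/L.

DO ≈ 6.52 mg/L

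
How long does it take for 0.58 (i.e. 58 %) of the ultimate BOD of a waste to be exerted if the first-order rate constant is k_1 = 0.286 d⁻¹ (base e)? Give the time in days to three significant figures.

t ≈ 3.03 d

y/L₀ = 1 − e^(−k_1 t) = 0.58 ⇒ e^(−k_1 t) = 0.420
t = −ln(0.420) / 0.286 = 0.8675 / 0.286 = 3.033 d.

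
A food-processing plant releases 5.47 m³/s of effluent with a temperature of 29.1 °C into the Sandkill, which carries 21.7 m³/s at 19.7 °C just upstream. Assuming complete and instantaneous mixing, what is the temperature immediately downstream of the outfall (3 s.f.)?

Flow-weighted mixing: C = (Q_r C_r + Q_w C_w)/(Q_r + Q_w)
= (21.7×19.7 + 5.47×29.1)/(21.7 + 5.47) = 586.7/27.17 = 21.59 °C.

21.6 °C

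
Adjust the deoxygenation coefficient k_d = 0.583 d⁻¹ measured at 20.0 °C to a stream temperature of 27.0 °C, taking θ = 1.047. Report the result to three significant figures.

k_d ≈ 0.804 d⁻¹

k_d(T₂) = k_d(T₁) · θ^(T₂−T₁) = 0.583 × 1.047^(27.0−20.0)
= 0.583 × 1.047^7.00 = 0.583 × 1.379 = 0.8041 d⁻¹.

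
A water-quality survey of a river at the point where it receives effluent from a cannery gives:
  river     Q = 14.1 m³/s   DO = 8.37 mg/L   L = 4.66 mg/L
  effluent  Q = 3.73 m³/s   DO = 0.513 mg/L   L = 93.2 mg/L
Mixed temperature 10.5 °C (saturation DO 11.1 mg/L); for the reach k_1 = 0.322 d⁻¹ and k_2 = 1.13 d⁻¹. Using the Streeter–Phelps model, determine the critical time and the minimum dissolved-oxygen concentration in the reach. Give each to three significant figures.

t_c ≈ 0.760 d; minimum DO ≈ 5.93 mg/L

Mixed DO = (14.1×8.37 + 3.73×0.513)/(14.1+3.73) = 119.9/17.83 = 6.726 mg/L.
Mixed L₀ = (14.1×4.66 + 3.73×93.2)/(17.83) = 413.3/17.83 = 23.18 mg/L.
Initial deficit D₀ = C_s − DO₀ = 11.1 − 6.726 = 4.374 mg/L.
t_c = (1/0.8080) ln[(1.13/0.322)(1 − 4.374×0.8080/(0.322×23.18))] = 1.238 × ln(1.848) = 0.7600 d.
D_c = (0.322/1.13) × 23.18 × e^(−0.322×0.7600) = 0.2850 × 23.18 × 0.7829 = 5.172 mg/L.
Minimum DO = 11.1 − 5.172 = 5.928 mg/L.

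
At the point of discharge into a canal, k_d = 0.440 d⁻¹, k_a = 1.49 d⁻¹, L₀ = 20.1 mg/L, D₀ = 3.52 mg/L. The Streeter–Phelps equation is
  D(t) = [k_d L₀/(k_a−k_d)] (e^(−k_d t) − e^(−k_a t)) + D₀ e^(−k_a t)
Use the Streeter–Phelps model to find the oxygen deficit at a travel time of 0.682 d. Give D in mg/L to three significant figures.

k_d L₀/(k_a−k_d) = 0.440×20.1/(1.49−0.440) = 8.844/1.050 = 8.423 mg/L.
e^(−k_d t) = e^(−0.440×0.6820) = 0.7408; e^(−k_a t) = e^(−1.49×0.6820) = 0.3620.
D = 8.423 × (0.7408 − 0.3620) + 3.52 × 0.3620 = 3.190 + 1.274 = 4.465 mg/L.

D ≈ 4.46 mg/L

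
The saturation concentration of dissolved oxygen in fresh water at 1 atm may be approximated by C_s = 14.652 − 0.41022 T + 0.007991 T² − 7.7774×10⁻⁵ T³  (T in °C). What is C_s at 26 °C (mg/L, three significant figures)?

C_s ≈ 8.02 mg/L

C_s = 14.652 − 0.41022×26 + 0.007991×26² − 7.7774×10⁻⁵×26³ = 8.021 mg/L.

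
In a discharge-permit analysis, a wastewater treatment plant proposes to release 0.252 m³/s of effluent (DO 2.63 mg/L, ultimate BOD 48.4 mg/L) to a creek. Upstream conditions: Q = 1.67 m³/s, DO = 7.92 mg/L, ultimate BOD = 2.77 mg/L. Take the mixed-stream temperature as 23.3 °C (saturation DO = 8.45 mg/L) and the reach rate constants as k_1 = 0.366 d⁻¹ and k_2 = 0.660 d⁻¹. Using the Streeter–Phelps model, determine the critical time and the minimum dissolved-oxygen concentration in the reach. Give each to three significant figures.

Mixed DO = (1.67×7.92 + 0.252×2.63)/(1.67+0.252) = 13.89/1.922 = 7.226 mg/L.
Mixed L₀ = (1.67×2.77 + 0.252×48.4)/(1.922) = 16.82/1.922 = 8.753 mg/L.
Initial deficit D₀ = C_s − DO₀ = 8.45 − 7.226 = 1.224 mg/L.
t_c = (1/0.2940) ln[(0.660/0.366)(1 − 1.224×0.2940/(0.366×8.753))] = 3.401 × ln(1.601) = 1.600 d.
D_c = (0.366/0.660) × 8.753 × e^(−0.366×1.600) = 0.5545 × 8.753 × 0.5567 = 2.702 mg/L.
Minimum DO = 8.45 − 2.702 = 5.748 mg/L.

t_c ≈ 1.60 d; minimum DO ≈ 5.75 mg/L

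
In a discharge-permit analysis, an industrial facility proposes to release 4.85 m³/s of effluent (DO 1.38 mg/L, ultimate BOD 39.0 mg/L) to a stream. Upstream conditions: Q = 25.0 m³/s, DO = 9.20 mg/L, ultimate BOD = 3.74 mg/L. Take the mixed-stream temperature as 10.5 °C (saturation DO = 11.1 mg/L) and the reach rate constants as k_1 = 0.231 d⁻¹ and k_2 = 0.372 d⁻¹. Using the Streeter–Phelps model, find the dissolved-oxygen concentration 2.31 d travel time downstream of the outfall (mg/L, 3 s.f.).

Mixed DO = (25.0×9.20 + 4.85×1.38)/(25.0+4.85) = 236.7/29.85 = 7.929 mg/L.
Mixed L₀ = (25.0×3.74 + 4.85×39.0)/(29.85) = 282.6/29.85 = 9.469 mg/L.
Initial deficit D₀ = C_s − DO₀ = 11.1 − 7.929 = 3.171 mg/L.
D(2.31) = [0.231×9.469/(0.372−0.231)](e^(−0.231×2.31) − e^(−0.372×2.31)) + 3.171 e^(−0.372×2.31)
= 15.51 × (0.5865 − 0.4234) + 3.171 × 0.4234 = 3.872 mg/L.
DO = 11.1 − 3.872 = 7.228 mg/L.

DO ≈ 7.23 mg/L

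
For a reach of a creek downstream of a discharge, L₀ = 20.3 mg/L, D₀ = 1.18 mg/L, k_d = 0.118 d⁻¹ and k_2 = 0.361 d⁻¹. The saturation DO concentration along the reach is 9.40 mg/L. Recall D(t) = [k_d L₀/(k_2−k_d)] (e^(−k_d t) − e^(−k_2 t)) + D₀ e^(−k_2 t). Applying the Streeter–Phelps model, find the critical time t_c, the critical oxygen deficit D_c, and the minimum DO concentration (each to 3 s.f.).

t_c ≈ 4.08 d; D_c ≈ 4.10 mg/L; min DO ≈ 5.30 mg/L

With k_2/k_d = 3.059 and 1 − D₀(k_2−k_d)/(k_d L₀) = 0.8803,
t_c = ln(3.059 × 0.8803) / (0.361 − 0.118) = ln(2.693) / 0.2430 = 0.9907/0.2430 = 4.077 d.
L(t_c) = L₀ e^(−k_d t_c) = 20.3 × 0.6181 = 12.55 mg/L, and at the critical point k_2 D_c = k_d L, so D_c = (0.118/0.361) × 12.55 = 4.101 mg/L.
Minimum DO = C_s − D_c = 9.40 − 4.101 = 5.299 mg/L.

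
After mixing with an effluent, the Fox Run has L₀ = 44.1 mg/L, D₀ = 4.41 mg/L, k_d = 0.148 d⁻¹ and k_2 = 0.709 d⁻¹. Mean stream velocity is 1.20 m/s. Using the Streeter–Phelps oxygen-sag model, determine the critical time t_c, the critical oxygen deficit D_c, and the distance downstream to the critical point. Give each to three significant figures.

t_c ≈ 1.94 d; D_c ≈ 6.90 mg/L; x_c ≈ 201 km

With k_2/k_d = 4.791 and 1 − D₀(k_2−k_d)/(k_d L₀) = 0.6209,
t_c = ln(4.791 × 0.6209) / (0.709 − 0.148) = ln(2.975) / 0.5610 = 1.090/0.5610 = 1.943 d.
D_c = (k_d/k_2) L₀ e^(−k_d t_c) = (0.148/0.709) × 44.1 × e^(−0.148×1.943) = 0.2087 × 44.1 × 0.7501 = 6.905 mg/L.
x_c = v t_c = 1.20 m/s × 1.943 d × 86400 s/d = 201500 m ≈ 201 km.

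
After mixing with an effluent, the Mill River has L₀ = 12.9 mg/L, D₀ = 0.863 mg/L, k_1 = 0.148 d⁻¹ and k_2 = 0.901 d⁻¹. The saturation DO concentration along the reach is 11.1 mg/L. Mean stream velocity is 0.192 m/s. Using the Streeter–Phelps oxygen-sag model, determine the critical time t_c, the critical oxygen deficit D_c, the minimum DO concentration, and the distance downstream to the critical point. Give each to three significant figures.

At the critical point dD/dt = 0, so k_1 L₀ e^(−k_1 t) = k_2 D. Substituting D(t) from the Streeter–Phelps equation and solving for t gives
t_c = ln[(k_2/k_1)(1 − D₀(k_2−k_1)/(k_1 L₀))] / (k_2−k_1).
Here k_2−k_1 = 0.7530 d⁻¹ and 1 − D₀(k_2−k_1)/(k_1 L₀) = 1 − 0.863×0.7530/(0.148×12.9) = 0.6596, so
t_c = ln(6.088 × 0.6596) / 0.7530 = 1.390 / 0.7530 = 1.846 d.
D_c = (k_1/k_2) L₀ e^(−k_1 t_c) = (0.148/0.901) × 12.9 × e^(−0.148×1.846) = 0.1643 × 12.9 × 0.7609 = 1.612 mg/L.
Minimum DO = C_s − D_c = 11.1 − 1.612 = 9.488 mg/L.
x_c = v t_c = 0.192 m/s × 1.846 d × 86400 s/d = 30630 m ≈ 30.6 km.

t_c ≈ 1.85 d; D_c ≈ 1.61 mg/L; min DO ≈ 9.49 mg/L; x_c ≈ 30.6 km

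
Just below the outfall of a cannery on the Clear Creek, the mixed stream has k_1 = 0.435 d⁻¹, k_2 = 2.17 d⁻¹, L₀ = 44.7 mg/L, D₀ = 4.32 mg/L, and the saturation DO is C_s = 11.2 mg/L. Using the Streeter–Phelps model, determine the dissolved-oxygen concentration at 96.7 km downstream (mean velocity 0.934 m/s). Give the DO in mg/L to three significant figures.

DO ≈ 5.06 mg/L

Travel time t = x/v = 96.7 km / (0.934 m/s) = 96700 m / 0.934 m/s = 103500 s = 1.198 d.
k_1 L₀/(k_2−k_1) = 0.435×44.7/(2.17−0.435) = 19.44/1.735 = 11.21 mg/L.
e^(−k_1 t) = e^(−0.435×1.198) = 0.5938; e^(−k_2 t) = e^(−2.17×1.198) = 0.07425.
D = 11.21 × (0.5938 − 0.07425) + 4.32 × 0.07425 = 5.822 + 0.3208 = 6.143 mg/L.
DO = C_s − D = 11.2 − 6.143 = 5.057 mg/L.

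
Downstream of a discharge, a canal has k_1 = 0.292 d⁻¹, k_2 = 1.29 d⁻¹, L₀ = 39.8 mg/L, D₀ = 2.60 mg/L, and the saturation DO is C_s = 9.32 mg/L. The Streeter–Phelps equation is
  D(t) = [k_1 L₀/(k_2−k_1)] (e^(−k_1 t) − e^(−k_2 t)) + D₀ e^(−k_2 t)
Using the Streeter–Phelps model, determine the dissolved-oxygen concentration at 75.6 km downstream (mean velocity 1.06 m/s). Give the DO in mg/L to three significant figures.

DO ≈ 3.29 mg/L

Travel time t = x/v = 75.6 km / (1.06 m/s) = 75600 m / 1.06 m/s = 71320 s = 0.8255 d.
k_1 L₀/(k_2−k_1) = 0.292×39.8/(1.29−0.292) = 11.62/0.9980 = 11.64 mg/L.
e^(−k_1 t) = e^(−0.292×0.8255) = 0.7858; e^(−k_2 t) = e^(−1.29×0.8255) = 0.3448.
D = 11.64 × (0.7858 − 0.3448) + 2.60 × 0.3448 = 5.136 + 0.8964 = 6.032 mg/L.
DO = C_s − D = 9.32 − 6.032 = 3.288 mg/L.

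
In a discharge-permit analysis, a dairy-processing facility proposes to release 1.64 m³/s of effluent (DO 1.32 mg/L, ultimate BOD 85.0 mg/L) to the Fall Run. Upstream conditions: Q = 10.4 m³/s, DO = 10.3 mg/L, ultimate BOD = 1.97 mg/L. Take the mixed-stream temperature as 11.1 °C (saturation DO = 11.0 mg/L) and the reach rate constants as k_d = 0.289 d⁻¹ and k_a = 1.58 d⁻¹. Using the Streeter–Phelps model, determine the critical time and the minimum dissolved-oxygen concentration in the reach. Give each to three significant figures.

t_c ≈ 0.509 d; minimum DO ≈ 8.90 mg/L

Mixed DO = (10.4×10.3 + 1.64×1.32)/(10.4+1.64) = 109.3/12.04 = 9.077 mg/L.
Mixed L₀ = (10.4×1.97 + 1.64×85.0)/(12.04) = 159.9/12.04 = 13.28 mg/L.
Initial deficit D₀ = C_s − DO₀ = 11.0 − 9.077 = 1.923 mg/L.
t_c = (1/1.291) ln[(1.58/0.289)(1 − 1.923×1.291/(0.289×13.28))] = 0.7746 × ln(1.930) = 0.5094 d.
D_c = (0.289/1.58) × 13.28 × e^(−0.289×0.5094) = 0.1829 × 13.28 × 0.8631 = 2.096 mg/L.
Minimum DO = 11.0 − 2.096 = 8.904 mg/L.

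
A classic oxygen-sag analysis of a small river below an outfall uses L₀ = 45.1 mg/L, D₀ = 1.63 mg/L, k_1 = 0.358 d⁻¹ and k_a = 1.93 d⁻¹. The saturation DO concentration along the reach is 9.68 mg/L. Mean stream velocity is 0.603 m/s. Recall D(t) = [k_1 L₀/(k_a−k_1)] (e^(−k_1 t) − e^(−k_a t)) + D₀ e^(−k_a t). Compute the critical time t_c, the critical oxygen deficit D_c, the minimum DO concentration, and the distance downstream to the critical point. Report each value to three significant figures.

t_c ≈ 0.962 d; D_c ≈ 5.93 mg/L; min DO ≈ 3.75 mg/L; x_c ≈ 50.1 km

t_c = [1/(k_a−k_1)] ln[(k_a/k_1)(1 − D₀(k_a−k_1)/(k_1 L₀))]
= [1/(1.93−0.358)] ln[(1.93/0.358)(1 − 1.63×1.572/(0.358×45.1))]
= (1/1.572) ln[5.391 × 0.8413] = 0.6361 × ln(4.535) = 0.6361 × 1.512 = 0.9618 d.
L(t_c) = L₀ e^(−k_1 t_c) = 45.1 × 0.7087 = 31.96 mg/L, and at the critical point k_a D_c = k_1 L, so D_c = (0.358/1.93) × 31.96 = 5.929 mg/L.
Minimum DO = C_s − D_c = 9.68 − 5.929 = 3.751 mg/L.
x_c = v t_c = 0.603 m/s × 0.9618 d × 86400 s/d = 50110 m ≈ 50.1 km.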